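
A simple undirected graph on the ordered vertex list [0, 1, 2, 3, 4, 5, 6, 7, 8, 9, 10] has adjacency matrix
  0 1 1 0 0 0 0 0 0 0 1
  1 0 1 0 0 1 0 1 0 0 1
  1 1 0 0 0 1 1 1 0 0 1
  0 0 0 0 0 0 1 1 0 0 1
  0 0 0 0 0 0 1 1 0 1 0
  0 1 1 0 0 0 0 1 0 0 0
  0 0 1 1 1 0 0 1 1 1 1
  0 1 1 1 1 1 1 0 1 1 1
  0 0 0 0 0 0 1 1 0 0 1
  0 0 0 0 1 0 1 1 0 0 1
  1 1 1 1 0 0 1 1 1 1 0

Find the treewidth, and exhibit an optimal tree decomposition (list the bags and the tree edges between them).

Treewidth 3.
Bags: B1 = {6, 7, 8, 10}  B2 = {2, 6, 7, 10}  B3 = {6, 7, 9, 10}  B4 = {3, 6, 7, 10}  B5 = {1, 2, 7, 10}  B6 = {1, 2, 5, 7}  B7 = {4, 6, 7, 9}  B8 = {0, 1, 2, 10}
Tree: B1–B2, B1–B3, B3–B4, B2–B5, B5–B6, B3–B7, B5–B8

The largest bag has 4 vertices, giving width 3; this decomposition certifies tw(G) ≤ 3. On the other hand G contains the 4-clique {0, 1, 2, 10}. A clique must lie in a single bag of any decomposition, so no decomposition can have width below 3. Hence tw(G) = 3 exactly.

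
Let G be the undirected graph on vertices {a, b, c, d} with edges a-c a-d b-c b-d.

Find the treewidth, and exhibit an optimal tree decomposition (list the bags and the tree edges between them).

Treewidth 2.
Bags: B1 = {a, c, d}  B2 = {b, c, d}
Tree: B1–B2

Each bag holds 3 vertices, so the decomposition has width 2, which upper-bounds the treewidth. For the lower bound, G contains the cycle c–a–d–b–c, so G is not a forest; only forests have treewidth ≤ 1, hence tw(G) ≥ 2. The upper and lower bounds meet at 2, so that is the treewidth.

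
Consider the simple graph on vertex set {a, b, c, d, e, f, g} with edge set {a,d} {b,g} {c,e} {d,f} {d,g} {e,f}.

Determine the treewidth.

1

A width-1 tree decomposition is:
Bags: B1 = {d, g}  B2 = {d, f}  B3 = {e, f}  B4 = {a, d}  B5 = {b, g}  B6 = {c, e}
Tree: B1–B2, B2–B3, B2–B4, B1–B5, B3–B6
Every bag has size at most 2, so the width is 2 − 1 = 1 and tw(G) ≤ 1. Any graph with an edge has treewidth ≥ 1, and G has the edge g–d. Therefore the treewidth is 1.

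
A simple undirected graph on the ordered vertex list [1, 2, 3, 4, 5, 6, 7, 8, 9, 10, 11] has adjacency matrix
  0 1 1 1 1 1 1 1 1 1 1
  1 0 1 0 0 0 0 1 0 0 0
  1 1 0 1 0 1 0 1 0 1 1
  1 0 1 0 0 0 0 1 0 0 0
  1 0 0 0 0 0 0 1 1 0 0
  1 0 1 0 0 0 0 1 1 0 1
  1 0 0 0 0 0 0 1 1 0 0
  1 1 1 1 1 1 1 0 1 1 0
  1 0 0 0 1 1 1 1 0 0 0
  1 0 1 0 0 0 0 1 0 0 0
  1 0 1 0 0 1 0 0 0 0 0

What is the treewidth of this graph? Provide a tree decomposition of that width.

Every bag has size at most 4, so the width is 4 − 1 = 3 and tw(G) ≤ 3. For the lower bound, the 4 vertices {1, 5, 8, 9} are pairwise adjacent, and any tree decomposition puts a clique entirely inside one bag — forcing width ≥ 3. Therefore the treewidth is 3.

Treewidth 3.
One such decomposition:
Bags: B1 = {1, 6, 8, 9}  B2 = {1, 3, 6, 8}  B3 = {1, 7, 8, 9}  B4 = {1, 2, 3, 8}  B5 = {1, 3, 4, 8}  B6 = {1, 5, 8, 9}  B7 = {1, 3, 8, 10}  B8 = {1, 3, 6, 11}
Tree: B1–B2, B1–B3, B2–B4, B2–B5, B1–B6, B5–B7, B2–B8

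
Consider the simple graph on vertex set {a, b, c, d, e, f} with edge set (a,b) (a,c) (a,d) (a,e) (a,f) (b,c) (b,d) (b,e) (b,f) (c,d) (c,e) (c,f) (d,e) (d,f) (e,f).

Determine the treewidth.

A width-5 tree decomposition is:
Bags: B1 = {a, b, c, d, e, f}
Tree: (single bag)
A single bag containing all 6 vertices is trivially a valid decomposition of width 5. On the other hand G contains the 6-clique {a, b, c, d, e, f}. A clique must lie in a single bag of any decomposition, so no decomposition can have width below 5. Combining the bounds, tw(G) = 5.

5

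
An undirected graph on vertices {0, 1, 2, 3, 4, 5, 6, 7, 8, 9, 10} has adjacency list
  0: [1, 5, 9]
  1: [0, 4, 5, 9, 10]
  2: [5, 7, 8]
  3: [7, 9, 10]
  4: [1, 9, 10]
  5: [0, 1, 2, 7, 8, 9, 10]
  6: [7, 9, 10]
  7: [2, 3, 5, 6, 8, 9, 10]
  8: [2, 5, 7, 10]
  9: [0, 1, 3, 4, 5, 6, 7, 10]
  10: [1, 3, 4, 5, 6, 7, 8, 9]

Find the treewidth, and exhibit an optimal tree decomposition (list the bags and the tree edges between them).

Treewidth 3.
Bags: B1 = {1, 5, 9, 10}  B2 = {5, 7, 9, 10}  B3 = {5, 7, 8, 10}  B4 = {2, 5, 7, 8}  B5 = {1, 4, 9, 10}  B6 = {6, 7, 9, 10}  B7 = {3, 7, 9, 10}  B8 = {0, 1, 5, 9}
Tree: B1–B2, B2–B3, B3–B4, B1–B5, B2–B6, B2–B7, B1–B8

The largest bag has 4 vertices, giving width 3; this decomposition certifies tw(G) ≤ 3. On the other hand G contains the 4-clique {5, 7, 8, 10}. A clique must lie in a single bag of any decomposition, so no decomposition can have width below 3. Combining the bounds, tw(G) = 3.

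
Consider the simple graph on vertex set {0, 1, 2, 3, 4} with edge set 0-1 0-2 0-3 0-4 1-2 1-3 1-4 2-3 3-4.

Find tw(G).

3

A width-3 tree decomposition is:
Bags: B1 = {0, 1, 3, 4}  B2 = {0, 1, 2, 3}
Tree: B1–B2
The largest bag has 4 vertices, giving width 3; this decomposition certifies tw(G) ≤ 3. Conversely, {0, 1, 2, 3} is a clique of size 4, and the vertices of any clique must share a bag in every tree decomposition; so some bag has ≥ 4 vertices and tw(G) ≥ 3. Combining the bounds, tw(G) = 3.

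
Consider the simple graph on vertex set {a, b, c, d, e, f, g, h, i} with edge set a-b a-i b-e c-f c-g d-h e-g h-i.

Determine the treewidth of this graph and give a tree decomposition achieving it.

Treewidth 1.
One optimal decomposition is:
Bags: B1 = {d, h}  B2 = {h, i}  B3 = {a, i}  B4 = {a, b}  B5 = {b, e}  B6 = {e, g}  B7 = {c, g}  B8 = {c, f}
Tree: B1–B2, B2–B3, B3–B4, B4–B5, B5–B6, B6–B7, B7–B8

Each bag holds 2 vertices, so the decomposition has width 1, which upper-bounds the treewidth. Any graph with an edge has treewidth ≥ 1, and G has the edge d–h. Therefore the treewidth is 1.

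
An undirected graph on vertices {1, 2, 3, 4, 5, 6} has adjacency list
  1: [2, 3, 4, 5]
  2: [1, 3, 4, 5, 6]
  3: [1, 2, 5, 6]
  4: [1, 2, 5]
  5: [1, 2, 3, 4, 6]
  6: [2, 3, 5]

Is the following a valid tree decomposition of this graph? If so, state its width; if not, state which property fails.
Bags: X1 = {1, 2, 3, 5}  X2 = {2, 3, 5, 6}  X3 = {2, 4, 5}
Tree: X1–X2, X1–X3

No — edge (1,4) lies in no bag.

A tree decomposition must satisfy three properties: every vertex lies in some bag; for every edge, both endpoints lie together in some bag; and for every vertex, the bags containing it form a connected subtree. Here edge (1,4) lies in no bag, so the decomposition is invalid.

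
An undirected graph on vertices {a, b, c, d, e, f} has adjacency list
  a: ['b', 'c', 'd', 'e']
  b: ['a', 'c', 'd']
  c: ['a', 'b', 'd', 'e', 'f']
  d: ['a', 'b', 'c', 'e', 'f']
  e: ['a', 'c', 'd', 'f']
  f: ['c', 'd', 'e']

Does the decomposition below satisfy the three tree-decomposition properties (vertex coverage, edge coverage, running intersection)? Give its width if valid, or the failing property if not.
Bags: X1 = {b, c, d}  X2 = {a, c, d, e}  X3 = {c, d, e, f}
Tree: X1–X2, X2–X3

A tree decomposition must satisfy three properties: every vertex lies in some bag; for every edge, both endpoints lie together in some bag; and for every vertex, the bags containing it form a connected subtree. Here edge (a,b) lies in no bag, so the decomposition is invalid.

No — edge (a,b) lies in no bag.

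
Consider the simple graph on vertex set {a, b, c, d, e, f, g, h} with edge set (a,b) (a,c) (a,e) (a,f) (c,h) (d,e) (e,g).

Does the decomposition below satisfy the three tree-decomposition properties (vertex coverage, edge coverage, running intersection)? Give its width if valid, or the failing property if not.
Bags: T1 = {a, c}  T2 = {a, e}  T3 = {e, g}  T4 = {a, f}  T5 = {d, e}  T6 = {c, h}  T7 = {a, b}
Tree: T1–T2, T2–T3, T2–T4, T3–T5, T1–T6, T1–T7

Checking the three conditions: (i) the bags cover all of {a, b, c, d, e, f, g, h}; (ii) for each edge, some bag contains both endpoints; (iii) the bags containing any fixed vertex form a subtree. All hold, so the decomposition is valid with width 2 − 1 = 1.

Yes; width 1.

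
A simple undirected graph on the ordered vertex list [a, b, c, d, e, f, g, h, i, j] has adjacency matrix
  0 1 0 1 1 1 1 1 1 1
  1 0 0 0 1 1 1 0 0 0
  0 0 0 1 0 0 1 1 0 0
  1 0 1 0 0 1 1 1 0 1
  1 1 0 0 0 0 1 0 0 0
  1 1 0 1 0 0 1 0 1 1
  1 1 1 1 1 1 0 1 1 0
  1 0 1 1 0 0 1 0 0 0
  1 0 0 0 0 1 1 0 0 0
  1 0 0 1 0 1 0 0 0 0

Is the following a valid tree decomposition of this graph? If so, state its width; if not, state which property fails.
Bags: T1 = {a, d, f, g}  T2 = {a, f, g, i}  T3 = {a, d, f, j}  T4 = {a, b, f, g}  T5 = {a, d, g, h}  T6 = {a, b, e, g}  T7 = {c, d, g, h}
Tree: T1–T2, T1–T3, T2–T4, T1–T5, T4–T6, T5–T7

Checking the three conditions: (i) the bags cover all of {a, b, c, d, e, f, g, h, i, j}; (ii) for each edge, some bag contains both endpoints; (iii) the bags containing any fixed vertex form a subtree. All hold, so the decomposition is valid with width 4 − 1 = 3.

Yes; width 3.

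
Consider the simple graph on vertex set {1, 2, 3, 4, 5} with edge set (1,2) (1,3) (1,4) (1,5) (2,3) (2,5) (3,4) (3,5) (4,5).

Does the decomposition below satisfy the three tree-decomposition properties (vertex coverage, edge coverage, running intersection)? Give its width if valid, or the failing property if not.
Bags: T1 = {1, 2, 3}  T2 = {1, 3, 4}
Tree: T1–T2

A tree decomposition must satisfy three properties: every vertex lies in some bag; for every edge, both endpoints lie together in some bag; and for every vertex, the bags containing it form a connected subtree. Here vertex 5 appears in no bag, so the decomposition is invalid.

No — vertex 5 appears in no bag.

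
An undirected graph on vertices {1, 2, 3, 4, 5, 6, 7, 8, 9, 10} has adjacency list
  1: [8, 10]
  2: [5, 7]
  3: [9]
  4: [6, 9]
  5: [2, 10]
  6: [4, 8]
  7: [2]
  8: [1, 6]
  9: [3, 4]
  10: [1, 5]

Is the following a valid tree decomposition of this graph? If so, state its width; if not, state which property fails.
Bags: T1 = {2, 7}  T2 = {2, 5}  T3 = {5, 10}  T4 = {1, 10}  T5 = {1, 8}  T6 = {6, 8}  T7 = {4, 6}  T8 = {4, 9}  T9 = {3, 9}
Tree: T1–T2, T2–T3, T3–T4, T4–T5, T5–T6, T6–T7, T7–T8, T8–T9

Checking the three conditions: (i) the bags cover all of {1, 2, 3, 4, 5, 6, 7, 8, 9, 10}; (ii) for each edge, some bag contains both endpoints; (iii) the bags containing any fixed vertex form a subtree. All hold, so the decomposition is valid with width 2 − 1 = 1.

Yes; width 1.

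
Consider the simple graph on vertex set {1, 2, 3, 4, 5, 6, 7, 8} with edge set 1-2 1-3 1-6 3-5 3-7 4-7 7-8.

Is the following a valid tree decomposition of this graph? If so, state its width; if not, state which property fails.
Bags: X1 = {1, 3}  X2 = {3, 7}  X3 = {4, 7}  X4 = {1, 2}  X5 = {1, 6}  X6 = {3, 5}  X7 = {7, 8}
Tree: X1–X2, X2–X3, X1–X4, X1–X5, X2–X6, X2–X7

Yes; width 1.

Checking the three conditions: (i) the bags cover all of {1, 2, 3, 4, 5, 6, 7, 8}; (ii) for each edge, some bag contains both endpoints; (iii) the bags containing any fixed vertex form a subtree. All hold, so the decomposition is valid with width 2 − 1 = 1.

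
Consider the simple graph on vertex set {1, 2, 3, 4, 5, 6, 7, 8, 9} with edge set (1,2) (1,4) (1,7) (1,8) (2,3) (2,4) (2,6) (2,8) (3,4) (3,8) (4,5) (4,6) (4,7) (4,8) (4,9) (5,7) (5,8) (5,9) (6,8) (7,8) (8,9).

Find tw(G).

3

A width-3 tree decomposition is:
Bags: B1 = {2, 3, 4, 8}  B2 = {1, 2, 4, 8}  B3 = {2, 4, 6, 8}  B4 = {1, 4, 7, 8}  B5 = {4, 5, 7, 8}  B6 = {4, 5, 8, 9}
Tree: B1–B2, B2–B3, B2–B4, B4–B5, B5–B6
Each bag holds 4 vertices, so the decomposition has width 3, which upper-bounds the treewidth. For the lower bound, the 4 vertices {4, 5, 8, 9} are pairwise adjacent, and any tree decomposition puts a clique entirely inside one bag — forcing width ≥ 3. Hence tw(G) = 3 exactly.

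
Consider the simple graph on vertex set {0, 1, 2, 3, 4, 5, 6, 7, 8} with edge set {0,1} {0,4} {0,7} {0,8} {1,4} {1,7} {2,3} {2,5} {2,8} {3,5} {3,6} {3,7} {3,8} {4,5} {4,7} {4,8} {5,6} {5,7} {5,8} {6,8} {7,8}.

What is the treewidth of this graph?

A width-3 tree decomposition is:
Bags: B1 = {3, 5, 7, 8}  B2 = {2, 3, 5, 8}  B3 = {4, 5, 7, 8}  B4 = {3, 5, 6, 8}  B5 = {0, 4, 7, 8}  B6 = {0, 1, 4, 7}
Tree: B1–B2, B1–B3, B1–B4, B3–B5, B5–B6
Each bag holds 4 vertices, so the decomposition has width 3, which upper-bounds the treewidth. On the other hand G contains the 4-clique {0, 4, 7, 8}. A clique must lie in a single bag of any decomposition, so no decomposition can have width below 3. Hence tw(G) = 3 exactly.

3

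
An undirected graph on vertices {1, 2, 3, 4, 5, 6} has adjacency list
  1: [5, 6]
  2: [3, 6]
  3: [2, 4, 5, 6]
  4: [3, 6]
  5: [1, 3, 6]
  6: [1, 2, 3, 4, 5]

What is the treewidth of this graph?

2

A width-2 tree decomposition is:
Bags: B1 = {3, 5, 6}  B2 = {1, 5, 6}  B3 = {2, 3, 6}  B4 = {3, 4, 6}
Tree: B1–B2, B1–B3, B3–B4
Each bag holds 3 vertices, so the decomposition has width 2, which upper-bounds the treewidth. On the other hand G contains the 3-clique {1, 5, 6}. A clique must lie in a single bag of any decomposition, so no decomposition can have width below 2. Hence tw(G) = 2 exactly.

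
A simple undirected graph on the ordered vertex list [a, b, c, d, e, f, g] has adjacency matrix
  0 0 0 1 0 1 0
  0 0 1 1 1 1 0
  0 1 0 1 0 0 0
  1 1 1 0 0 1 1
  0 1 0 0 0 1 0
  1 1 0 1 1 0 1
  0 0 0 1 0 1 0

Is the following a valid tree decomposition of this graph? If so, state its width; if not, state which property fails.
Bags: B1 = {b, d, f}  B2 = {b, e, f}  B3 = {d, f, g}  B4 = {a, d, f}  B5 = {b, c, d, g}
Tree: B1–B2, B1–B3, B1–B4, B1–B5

A tree decomposition must satisfy three properties: every vertex lies in some bag; for every edge, both endpoints lie together in some bag; and for every vertex, the bags containing it form a connected subtree. Here bags containing vertex g are not connected in the tree, so the decomposition is invalid.

No — bags containing vertex g are not connected in the tree.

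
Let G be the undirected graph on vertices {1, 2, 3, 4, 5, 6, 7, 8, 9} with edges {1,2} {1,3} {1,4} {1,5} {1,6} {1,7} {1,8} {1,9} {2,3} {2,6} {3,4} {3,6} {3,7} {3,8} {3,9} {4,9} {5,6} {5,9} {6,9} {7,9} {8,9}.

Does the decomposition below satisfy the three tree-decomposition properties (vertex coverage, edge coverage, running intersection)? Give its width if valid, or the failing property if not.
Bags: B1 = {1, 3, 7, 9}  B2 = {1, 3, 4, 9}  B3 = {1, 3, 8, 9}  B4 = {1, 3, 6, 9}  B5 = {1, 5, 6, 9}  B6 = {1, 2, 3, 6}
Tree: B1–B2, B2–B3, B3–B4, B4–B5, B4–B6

Yes; width 3.

Checking the three conditions: (i) the bags cover all of {1, 2, 3, 4, 5, 6, 7, 8, 9}; (ii) for each edge, some bag contains both endpoints; (iii) the bags containing any fixed vertex form a subtree. All hold, so the decomposition is valid with width 4 − 1 = 3.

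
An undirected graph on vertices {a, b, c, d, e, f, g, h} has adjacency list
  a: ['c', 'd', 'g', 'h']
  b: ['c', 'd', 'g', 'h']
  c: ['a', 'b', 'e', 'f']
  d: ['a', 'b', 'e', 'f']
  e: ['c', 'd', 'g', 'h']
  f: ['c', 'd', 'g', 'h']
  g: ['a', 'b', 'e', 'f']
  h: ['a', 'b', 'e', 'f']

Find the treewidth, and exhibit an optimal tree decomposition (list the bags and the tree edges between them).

Treewidth 4.
One optimal decomposition is:
Bags: B1 = {a, c, d, g, h}  B2 = {c, d, f, g, h}  B3 = {c, d, e, g, h}  B4 = {b, c, d, g, h}
Tree: B1–B2, B2–B3, B3–B4

Each bag holds 5 vertices, so the decomposition has width 4, which upper-bounds the treewidth. For the lower bound: the 5 vertex sets {a,g}, {f,h}, {c,e}, {d}, {b} are disjoint, each induces a connected subgraph, and every pair is joined by at least one edge of G. Contracting each set to a single vertex therefore yields K_{5} as a minor, and since treewidth is minor-monotone, tw(G) ≥ tw(K_{5}) = 4. Combining the bounds, tw(G) = 4.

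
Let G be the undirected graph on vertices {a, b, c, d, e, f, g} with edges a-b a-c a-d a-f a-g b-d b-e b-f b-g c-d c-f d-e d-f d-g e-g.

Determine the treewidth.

3

A width-3 tree decomposition is:
Bags: B1 = {a, b, d, g}  B2 = {a, b, d, f}  B3 = {b, d, e, g}  B4 = {a, c, d, f}
Tree: B1–B2, B1–B3, B2–B4
Every bag has size at most 4, so the width is 4 − 1 = 3 and tw(G) ≤ 3. Conversely, {a, c, d, f} is a clique of size 4, and the vertices of any clique must share a bag in every tree decomposition; so some bag has ≥ 4 vertices and tw(G) ≥ 3. The upper and lower bounds meet at 3, so that is the treewidth.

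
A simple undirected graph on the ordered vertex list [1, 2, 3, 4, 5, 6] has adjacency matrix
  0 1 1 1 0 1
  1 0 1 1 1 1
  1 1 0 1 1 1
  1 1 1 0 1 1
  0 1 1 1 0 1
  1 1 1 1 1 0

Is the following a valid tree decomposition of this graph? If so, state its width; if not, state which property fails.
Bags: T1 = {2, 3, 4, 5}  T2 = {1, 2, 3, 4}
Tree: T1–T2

No — vertex 6 appears in no bag.

A tree decomposition must satisfy three properties: every vertex lies in some bag; for every edge, both endpoints lie together in some bag; and for every vertex, the bags containing it form a connected subtree. Here vertex 6 appears in no bag, so the decomposition is invalid.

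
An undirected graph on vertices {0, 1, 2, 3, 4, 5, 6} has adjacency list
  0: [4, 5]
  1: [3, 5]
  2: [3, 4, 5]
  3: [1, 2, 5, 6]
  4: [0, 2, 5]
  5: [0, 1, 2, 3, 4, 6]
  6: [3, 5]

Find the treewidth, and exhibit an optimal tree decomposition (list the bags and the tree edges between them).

The largest bag has 3 vertices, giving width 2; this decomposition certifies tw(G) ≤ 2. Conversely, {0, 4, 5} is a clique of size 3, and the vertices of any clique must share a bag in every tree decomposition; so some bag has ≥ 3 vertices and tw(G) ≥ 2. Therefore the treewidth is 2.

Treewidth 2.
One such decomposition:
Bags: B1 = {2, 4, 5}  B2 = {2, 3, 5}  B3 = {3, 5, 6}  B4 = {0, 4, 5}  B5 = {1, 3, 5}
Tree: B1–B2, B2–B3, B1–B4, B3–B5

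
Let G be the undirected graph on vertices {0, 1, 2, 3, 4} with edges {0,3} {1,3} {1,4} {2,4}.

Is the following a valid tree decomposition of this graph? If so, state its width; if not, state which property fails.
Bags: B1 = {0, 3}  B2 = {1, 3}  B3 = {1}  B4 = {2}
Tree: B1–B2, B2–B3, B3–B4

A tree decomposition must satisfy three properties: every vertex lies in some bag; for every edge, both endpoints lie together in some bag; and for every vertex, the bags containing it form a connected subtree. Here vertex 4 appears in no bag, so the decomposition is invalid.

No — vertex 4 appears in no bag.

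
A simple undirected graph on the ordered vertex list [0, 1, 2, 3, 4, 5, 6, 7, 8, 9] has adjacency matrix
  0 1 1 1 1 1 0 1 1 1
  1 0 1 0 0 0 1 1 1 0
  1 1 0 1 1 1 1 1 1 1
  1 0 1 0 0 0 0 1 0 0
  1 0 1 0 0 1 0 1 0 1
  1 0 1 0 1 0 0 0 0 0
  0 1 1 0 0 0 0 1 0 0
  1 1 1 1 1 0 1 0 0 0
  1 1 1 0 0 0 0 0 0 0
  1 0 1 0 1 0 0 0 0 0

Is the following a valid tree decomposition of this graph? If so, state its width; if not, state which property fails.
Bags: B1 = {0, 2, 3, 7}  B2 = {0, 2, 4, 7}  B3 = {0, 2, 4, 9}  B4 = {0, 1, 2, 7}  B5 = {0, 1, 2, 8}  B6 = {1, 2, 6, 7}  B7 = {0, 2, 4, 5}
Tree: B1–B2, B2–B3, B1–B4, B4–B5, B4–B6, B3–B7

Vertex coverage: the bags together contain {0, 1, 2, 3, 4, 5, 6, 7, 8, 9}, the full vertex set. Edge coverage: each edge of G has both endpoints in at least one bag. Running intersection: for every vertex, the bags containing it form a connected subtree. All three properties hold, so this is a valid tree decomposition of width max|bag| − 1 = 3, and hence tw(G) ≤ 3.

Yes; width 3.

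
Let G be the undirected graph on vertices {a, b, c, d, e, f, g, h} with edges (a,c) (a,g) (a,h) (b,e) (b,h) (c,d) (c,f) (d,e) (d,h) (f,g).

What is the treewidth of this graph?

2

A width-2 tree decomposition is:
Bags: B1 = {a, f, g}  B2 = {a, c, f}  B3 = {a, c, h}  B4 = {c, d, h}  B5 = {b, d, h}  B6 = {b, d, e}
Tree: B1–B2, B2–B3, B3–B4, B4–B5, B5–B6
Every bag has size at most 3, so the width is 3 − 1 = 2 and tw(G) ≤ 2. The edges g–f–c–a–g form a cycle, so G is not a tree and its treewidth is at least 2. Combining the bounds, tw(G) = 2.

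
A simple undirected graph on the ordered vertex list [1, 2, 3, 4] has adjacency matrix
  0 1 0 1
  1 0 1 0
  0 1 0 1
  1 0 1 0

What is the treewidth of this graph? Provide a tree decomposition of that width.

Treewidth 2.
One such decomposition:
Bags: B1 = {1, 3, 4}  B2 = {1, 2, 3}
Tree: B1–B2

Each bag holds 3 vertices, so the decomposition has width 2, which upper-bounds the treewidth. The edges 1–4–3–2–1 form a cycle, so G is not a tree and its treewidth is at least 2. Therefore the treewidth is 2.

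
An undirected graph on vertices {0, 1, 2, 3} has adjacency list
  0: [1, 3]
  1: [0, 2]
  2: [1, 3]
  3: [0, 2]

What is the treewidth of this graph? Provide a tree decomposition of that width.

Treewidth 2.
Bags: B1 = {0, 1, 2}  B2 = {0, 2, 3}
Tree: B1–B2

The largest bag has 3 vertices, giving width 2; this decomposition certifies tw(G) ≤ 2. The edges 2–1–0–3–2 form a cycle, so G is not a tree and its treewidth is at least 2. Hence tw(G) = 2 exactly.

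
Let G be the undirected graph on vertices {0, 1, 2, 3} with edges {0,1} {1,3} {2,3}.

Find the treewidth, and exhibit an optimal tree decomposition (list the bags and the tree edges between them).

The largest bag has 2 vertices, giving width 1; this decomposition certifies tw(G) ≤ 1. Since G has at least one edge (e.g. 0–1), it is not an edgeless graph, so tw(G) ≥ 1. Combining the bounds, tw(G) = 1.

Treewidth 1.
One such decomposition:
Bags: B1 = {0, 1}  B2 = {1, 3}  B3 = {2, 3}
Tree: B1–B2, B2–B3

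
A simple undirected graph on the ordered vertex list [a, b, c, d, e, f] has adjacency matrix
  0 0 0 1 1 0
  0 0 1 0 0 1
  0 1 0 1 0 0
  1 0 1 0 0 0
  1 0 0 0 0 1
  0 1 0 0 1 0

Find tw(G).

A width-2 tree decomposition is:
Bags: B1 = {a, c, d}  B2 = {a, b, c}  B3 = {a, b, f}  B4 = {a, e, f}
Tree: B1–B2, B2–B3, B3–B4
The largest bag has 3 vertices, giving width 2; this decomposition certifies tw(G) ≤ 2. The edges a–d–c–b–f–e–a form a cycle, so G is not a tree and its treewidth is at least 2. Therefore the treewidth is 2.

2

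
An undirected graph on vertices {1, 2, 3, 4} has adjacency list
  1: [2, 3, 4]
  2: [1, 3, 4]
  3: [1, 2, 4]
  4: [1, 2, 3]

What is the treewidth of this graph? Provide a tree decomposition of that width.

With just one bag of size 4, the width is 4 − 1 = 3, so tw(G) ≤ 3. On the other hand G contains the 4-clique {1, 2, 3, 4}. A clique must lie in a single bag of any decomposition, so no decomposition can have width below 3. Therefore the treewidth is 3.

Treewidth 3.
One such decomposition:
Bags: B1 = {1, 2, 3, 4}
Tree: (single bag)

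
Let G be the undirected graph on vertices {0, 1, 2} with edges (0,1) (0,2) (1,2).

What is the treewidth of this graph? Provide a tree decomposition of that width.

Treewidth 2.
Bags: B1 = {0, 1, 2}
Tree: (single bag)

With just one bag of size 3, the width is 3 − 1 = 2, so tw(G) ≤ 2. For the lower bound, the 3 vertices {0, 1, 2} are pairwise adjacent, and any tree decomposition puts a clique entirely inside one bag — forcing width ≥ 2. Therefore the treewidth is 2.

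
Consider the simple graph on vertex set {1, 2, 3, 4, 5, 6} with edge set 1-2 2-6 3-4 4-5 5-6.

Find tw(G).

1

A width-1 tree decomposition is:
Bags: B1 = {3, 4}  B2 = {4, 5}  B3 = {5, 6}  B4 = {2, 6}  B5 = {1, 2}
Tree: B1–B2, B2–B3, B3–B4, B4–B5
Each bag holds 2 vertices, so the decomposition has width 1, which upper-bounds the treewidth. Any graph with an edge has treewidth ≥ 1, and G has the edge 3–4. Combining the bounds, tw(G) = 1.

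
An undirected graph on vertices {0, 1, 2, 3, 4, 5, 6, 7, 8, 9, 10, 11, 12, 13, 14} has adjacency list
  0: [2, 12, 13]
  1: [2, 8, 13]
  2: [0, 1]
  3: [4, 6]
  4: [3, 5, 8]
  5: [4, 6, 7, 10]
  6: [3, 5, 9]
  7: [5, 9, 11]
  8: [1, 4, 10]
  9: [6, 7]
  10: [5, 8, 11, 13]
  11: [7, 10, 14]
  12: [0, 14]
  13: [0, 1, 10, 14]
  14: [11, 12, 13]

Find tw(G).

3

A width-3 tree decomposition is:
Bags: B1 = {3, 6, 7, 9}  B2 = {3, 5, 6, 7}  B3 = {3, 4, 5, 7}  B4 = {4, 5, 7, 11}  B5 = {4, 5, 10, 11}  B6 = {4, 8, 10, 11}  B7 = {8, 10, 11, 14}  B8 = {8, 10, 13, 14}  B9 = {1, 8, 13, 14}  B10 = {1, 12, 13, 14}  B11 = {0, 1, 12, 13}  B12 = {0, 1, 2, 12}
Tree: B1–B2, B2–B3, B3–B4, B4–B5, B5–B6, B6–B7, B7–B8, B8–B9, B9–B10, B10–B11, B11–B12
Each bag holds 4 vertices, so the decomposition has width 3, which upper-bounds the treewidth. For the lower bound: the 4 vertex sets {3,6,9}, {7}, {5}, {4,8,10,11} are disjoint, each induces a connected subgraph, and every pair is joined by at least one edge of G. Contracting each set to a single vertex therefore yields K_{4} as a minor, and since treewidth is minor-monotone, tw(G) ≥ tw(K_{4}) = 3. Hence tw(G) = 3 exactly.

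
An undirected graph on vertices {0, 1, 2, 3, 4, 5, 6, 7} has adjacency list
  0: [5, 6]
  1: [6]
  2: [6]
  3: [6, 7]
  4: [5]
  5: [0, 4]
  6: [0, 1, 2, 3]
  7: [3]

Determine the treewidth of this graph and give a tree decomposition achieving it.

Treewidth 1.
One optimal decomposition is:
Bags: B1 = {0, 5}  B2 = {0, 6}  B3 = {2, 6}  B4 = {4, 5}  B5 = {3, 6}  B6 = {3, 7}  B7 = {1, 6}
Tree: B1–B2, B2–B3, B1–B4, B3–B5, B5–B6, B3–B7

The largest bag has 2 vertices, giving width 1; this decomposition certifies tw(G) ≤ 1. G has an edge, so its treewidth is at least 1. Therefore the treewidth is 1.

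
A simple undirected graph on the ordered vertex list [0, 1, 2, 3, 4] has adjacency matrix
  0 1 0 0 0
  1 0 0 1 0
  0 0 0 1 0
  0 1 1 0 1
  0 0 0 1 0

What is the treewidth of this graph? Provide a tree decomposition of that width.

Every bag has size at most 2, so the width is 2 − 1 = 1 and tw(G) ≤ 1. Any graph with an edge has treewidth ≥ 1, and G has the edge 0–1. Therefore the treewidth is 1.

Treewidth 1.
One optimal decomposition is:
Bags: B1 = {0, 1}  B2 = {1, 3}  B3 = {3, 4}  B4 = {2, 3}
Tree: B1–B2, B2–B3, B2–B4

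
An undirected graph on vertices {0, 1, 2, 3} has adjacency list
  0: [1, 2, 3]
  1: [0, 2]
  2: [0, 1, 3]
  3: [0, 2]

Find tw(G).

2

A width-2 tree decomposition is:
Bags: B1 = {0, 1, 2}  B2 = {0, 2, 3}
Tree: B1–B2
Every bag has size at most 3, so the width is 3 − 1 = 2 and tw(G) ≤ 2. For the lower bound, the 3 vertices {0, 1, 2} are pairwise adjacent, and any tree decomposition puts a clique entirely inside one bag — forcing width ≥ 2. Hence tw(G) = 2 exactly.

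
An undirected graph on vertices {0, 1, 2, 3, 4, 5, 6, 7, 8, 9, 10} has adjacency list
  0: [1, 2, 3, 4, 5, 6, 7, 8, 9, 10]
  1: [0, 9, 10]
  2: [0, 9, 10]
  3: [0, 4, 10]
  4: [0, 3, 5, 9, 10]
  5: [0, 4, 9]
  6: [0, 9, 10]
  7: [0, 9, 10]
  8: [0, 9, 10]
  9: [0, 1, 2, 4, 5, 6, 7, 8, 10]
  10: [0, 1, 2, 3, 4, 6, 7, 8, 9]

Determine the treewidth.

3

A width-3 tree decomposition is:
Bags: B1 = {0, 8, 9, 10}  B2 = {0, 4, 9, 10}  B3 = {0, 6, 9, 10}  B4 = {0, 3, 4, 10}  B5 = {0, 7, 9, 10}  B6 = {0, 1, 9, 10}  B7 = {0, 2, 9, 10}  B8 = {0, 4, 5, 9}
Tree: B1–B2, B2–B3, B2–B4, B2–B5, B3–B6, B3–B7, B2–B8
Each bag holds 4 vertices, so the decomposition has width 3, which upper-bounds the treewidth. For the lower bound, the 4 vertices {0, 1, 9, 10} are pairwise adjacent, and any tree decomposition puts a clique entirely inside one bag — forcing width ≥ 3. Therefore the treewidth is 3.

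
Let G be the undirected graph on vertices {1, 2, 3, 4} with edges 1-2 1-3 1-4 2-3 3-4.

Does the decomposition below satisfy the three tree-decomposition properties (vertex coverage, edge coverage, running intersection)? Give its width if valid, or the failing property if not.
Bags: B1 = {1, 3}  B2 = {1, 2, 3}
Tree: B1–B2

A tree decomposition must satisfy three properties: every vertex lies in some bag; for every edge, both endpoints lie together in some bag; and for every vertex, the bags containing it form a connected subtree. Here vertex 4 appears in no bag, so the decomposition is invalid.

No — vertex 4 appears in no bag.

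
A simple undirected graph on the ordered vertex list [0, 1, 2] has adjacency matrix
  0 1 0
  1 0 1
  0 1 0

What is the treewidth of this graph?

A width-1 tree decomposition is:
Bags: B1 = {0, 1}  B2 = {1, 2}
Tree: B1–B2
Each bag holds 2 vertices, so the decomposition has width 1, which upper-bounds the treewidth. Any graph with an edge has treewidth ≥ 1, and G has the edge 0–1. Combining the bounds, tw(G) = 1.

1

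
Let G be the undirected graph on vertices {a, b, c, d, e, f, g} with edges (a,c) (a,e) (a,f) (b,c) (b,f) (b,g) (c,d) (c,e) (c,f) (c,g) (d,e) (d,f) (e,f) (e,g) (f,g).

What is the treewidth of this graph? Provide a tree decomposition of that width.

Every bag has size at most 4, so the width is 4 − 1 = 3 and tw(G) ≤ 3. For the lower bound, the 4 vertices {c, d, e, f} are pairwise adjacent, and any tree decomposition puts a clique entirely inside one bag — forcing width ≥ 3. Combining the bounds, tw(G) = 3.

Treewidth 3.
One such decomposition:
Bags: B1 = {a, c, e, f}  B2 = {c, d, e, f}  B3 = {c, e, f, g}  B4 = {b, c, f, g}
Tree: B1–B2, B2–B3, B3–B4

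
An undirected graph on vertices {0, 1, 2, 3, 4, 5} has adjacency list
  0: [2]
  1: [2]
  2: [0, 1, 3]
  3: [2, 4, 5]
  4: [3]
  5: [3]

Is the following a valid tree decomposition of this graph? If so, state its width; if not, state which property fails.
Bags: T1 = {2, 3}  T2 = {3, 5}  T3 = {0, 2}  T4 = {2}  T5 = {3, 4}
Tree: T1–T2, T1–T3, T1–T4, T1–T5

A tree decomposition must satisfy three properties: every vertex lies in some bag; for every edge, both endpoints lie together in some bag; and for every vertex, the bags containing it form a connected subtree. Here vertex 1 appears in no bag, so the decomposition is invalid.

No — vertex 1 appears in no bag.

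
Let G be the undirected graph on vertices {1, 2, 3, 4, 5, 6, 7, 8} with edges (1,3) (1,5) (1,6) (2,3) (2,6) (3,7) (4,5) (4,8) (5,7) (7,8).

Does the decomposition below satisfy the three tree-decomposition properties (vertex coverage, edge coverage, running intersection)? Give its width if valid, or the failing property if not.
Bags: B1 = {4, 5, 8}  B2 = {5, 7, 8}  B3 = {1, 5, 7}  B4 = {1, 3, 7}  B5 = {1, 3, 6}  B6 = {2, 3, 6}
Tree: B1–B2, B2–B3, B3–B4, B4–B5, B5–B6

Vertex coverage: the bags together contain {1, 2, 3, 4, 5, 6, 7, 8}, the full vertex set. Edge coverage: each edge of G has both endpoints in at least one bag. Running intersection: for every vertex, the bags containing it form a connected subtree. All three properties hold, so this is a valid tree decomposition of width max|bag| − 1 = 2, and hence tw(G) ≤ 2.

Yes; width 2.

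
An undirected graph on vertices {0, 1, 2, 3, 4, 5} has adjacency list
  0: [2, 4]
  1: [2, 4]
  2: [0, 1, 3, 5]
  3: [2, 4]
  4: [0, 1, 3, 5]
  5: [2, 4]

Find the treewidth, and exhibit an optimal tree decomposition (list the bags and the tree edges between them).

Treewidth 2.
Bags: B1 = {2, 4, 5}  B2 = {1, 2, 4}  B3 = {0, 2, 4}  B4 = {2, 3, 4}
Tree: B1–B2, B2–B3, B3–B4

Each bag holds 3 vertices, so the decomposition has width 2, which upper-bounds the treewidth. Since 5–2–1–4–5 is a cycle in G, G is not acyclic. Forests are exactly the graphs of treewidth ≤ 1, so tw(G) ≥ 2. Hence tw(G) = 2 exactly.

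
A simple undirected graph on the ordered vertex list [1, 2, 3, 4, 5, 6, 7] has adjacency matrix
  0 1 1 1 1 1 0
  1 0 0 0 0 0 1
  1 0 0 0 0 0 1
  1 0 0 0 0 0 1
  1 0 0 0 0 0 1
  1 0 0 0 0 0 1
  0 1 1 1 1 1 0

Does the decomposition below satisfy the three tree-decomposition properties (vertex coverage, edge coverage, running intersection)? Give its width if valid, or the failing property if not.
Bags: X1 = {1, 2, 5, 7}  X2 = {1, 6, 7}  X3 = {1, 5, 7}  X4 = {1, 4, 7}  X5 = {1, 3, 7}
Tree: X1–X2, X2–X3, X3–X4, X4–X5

No — bags containing vertex 5 are not connected in the tree.

A tree decomposition must satisfy three properties: every vertex lies in some bag; for every edge, both endpoints lie together in some bag; and for every vertex, the bags containing it form a connected subtree. Here bags containing vertex 5 are not connected in the tree, so the decomposition is invalid.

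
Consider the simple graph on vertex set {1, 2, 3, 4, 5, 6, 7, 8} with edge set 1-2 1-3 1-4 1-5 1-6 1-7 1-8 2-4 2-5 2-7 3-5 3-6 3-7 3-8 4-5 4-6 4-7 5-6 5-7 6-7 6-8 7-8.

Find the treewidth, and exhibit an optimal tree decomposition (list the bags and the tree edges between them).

Each bag holds 5 vertices, so the decomposition has width 4, which upper-bounds the treewidth. Conversely, {1, 3, 6, 7, 8} is a clique of size 5, and the vertices of any clique must share a bag in every tree decomposition; so some bag has ≥ 5 vertices and tw(G) ≥ 4. Therefore the treewidth is 4.

Treewidth 4.
One optimal decomposition is:
Bags: B1 = {1, 4, 5, 6, 7}  B2 = {1, 3, 5, 6, 7}  B3 = {1, 3, 6, 7, 8}  B4 = {1, 2, 4, 5, 7}
Tree: B1–B2, B2–B3, B1–B4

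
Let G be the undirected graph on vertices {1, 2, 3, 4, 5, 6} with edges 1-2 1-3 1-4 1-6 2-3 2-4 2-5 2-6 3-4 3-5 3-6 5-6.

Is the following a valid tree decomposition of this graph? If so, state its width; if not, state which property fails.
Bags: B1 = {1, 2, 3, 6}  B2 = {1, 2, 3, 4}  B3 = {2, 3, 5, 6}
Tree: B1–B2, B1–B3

Yes; width 3.

Checking the three conditions: (i) the bags cover all of {1, 2, 3, 4, 5, 6}; (ii) for each edge, some bag contains both endpoints; (iii) the bags containing any fixed vertex form a subtree. All hold, so the decomposition is valid with width 4 − 1 = 3.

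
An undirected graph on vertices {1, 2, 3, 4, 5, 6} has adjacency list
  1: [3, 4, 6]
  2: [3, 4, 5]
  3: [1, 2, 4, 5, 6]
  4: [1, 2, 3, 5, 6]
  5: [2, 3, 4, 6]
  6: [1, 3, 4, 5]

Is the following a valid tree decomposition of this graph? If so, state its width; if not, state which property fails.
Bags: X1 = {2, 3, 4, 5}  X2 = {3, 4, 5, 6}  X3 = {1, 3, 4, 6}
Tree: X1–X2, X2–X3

Vertex coverage: the bags together contain {1, 2, 3, 4, 5, 6}, the full vertex set. Edge coverage: each edge of G has both endpoints in at least one bag. Running intersection: for every vertex, the bags containing it form a connected subtree. All three properties hold, so this is a valid tree decomposition of width max|bag| − 1 = 3, and hence tw(G) ≤ 3.

Yes; width 3.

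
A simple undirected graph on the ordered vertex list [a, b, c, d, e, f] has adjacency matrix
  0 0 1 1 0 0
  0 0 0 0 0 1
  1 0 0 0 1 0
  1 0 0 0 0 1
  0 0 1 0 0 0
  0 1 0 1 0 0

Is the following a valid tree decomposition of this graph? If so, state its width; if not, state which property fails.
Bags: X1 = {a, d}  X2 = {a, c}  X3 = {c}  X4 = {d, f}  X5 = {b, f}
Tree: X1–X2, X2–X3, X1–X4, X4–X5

A tree decomposition must satisfy three properties: every vertex lies in some bag; for every edge, both endpoints lie together in some bag; and for every vertex, the bags containing it form a connected subtree. Here vertex e appears in no bag, so the decomposition is invalid.

No — vertex e appears in no bag.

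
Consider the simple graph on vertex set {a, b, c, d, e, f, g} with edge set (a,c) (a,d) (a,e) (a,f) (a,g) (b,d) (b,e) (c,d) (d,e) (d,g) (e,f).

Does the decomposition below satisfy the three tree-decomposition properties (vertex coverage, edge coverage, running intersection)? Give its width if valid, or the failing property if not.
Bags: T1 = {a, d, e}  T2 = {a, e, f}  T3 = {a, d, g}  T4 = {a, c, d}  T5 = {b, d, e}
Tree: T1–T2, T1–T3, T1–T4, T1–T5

Yes; width 2.

Vertex coverage: the bags together contain {a, b, c, d, e, f, g}, the full vertex set. Edge coverage: each edge of G has both endpoints in at least one bag. Running intersection: for every vertex, the bags containing it form a connected subtree. All three properties hold, so this is a valid tree decomposition of width max|bag| − 1 = 2, and hence tw(G) ≤ 2.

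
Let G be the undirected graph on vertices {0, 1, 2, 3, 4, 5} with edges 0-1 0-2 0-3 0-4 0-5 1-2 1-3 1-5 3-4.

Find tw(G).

2

A width-2 tree decomposition is:
Bags: B1 = {0, 1, 3}  B2 = {0, 1, 5}  B3 = {0, 1, 2}  B4 = {0, 3, 4}
Tree: B1–B2, B2–B3, B1–B4
The largest bag has 3 vertices, giving width 2; this decomposition certifies tw(G) ≤ 2. On the other hand G contains the 3-clique {0, 1, 2}. A clique must lie in a single bag of any decomposition, so no decomposition can have width below 2. Therefore the treewidth is 2.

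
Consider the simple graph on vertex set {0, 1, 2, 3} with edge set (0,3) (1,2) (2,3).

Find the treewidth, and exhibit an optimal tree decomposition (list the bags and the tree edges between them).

Treewidth 1.
One such decomposition:
Bags: B1 = {1, 2}  B2 = {2, 3}  B3 = {0, 3}
Tree: B1–B2, B2–B3

The largest bag has 2 vertices, giving width 1; this decomposition certifies tw(G) ≤ 1. Any graph with an edge has treewidth ≥ 1, and G has the edge 1–2. Therefore the treewidth is 1.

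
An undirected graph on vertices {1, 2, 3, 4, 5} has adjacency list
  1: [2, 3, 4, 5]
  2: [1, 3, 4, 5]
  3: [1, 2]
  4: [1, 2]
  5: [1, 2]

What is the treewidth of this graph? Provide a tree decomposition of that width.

Each bag holds 3 vertices, so the decomposition has width 2, which upper-bounds the treewidth. On the other hand G contains the 3-clique {1, 2, 3}. A clique must lie in a single bag of any decomposition, so no decomposition can have width below 2. Therefore the treewidth is 2.

Treewidth 2.
One optimal decomposition is:
Bags: B1 = {1, 2, 5}  B2 = {1, 2, 4}  B3 = {1, 2, 3}
Tree: B1–B2, B1–B3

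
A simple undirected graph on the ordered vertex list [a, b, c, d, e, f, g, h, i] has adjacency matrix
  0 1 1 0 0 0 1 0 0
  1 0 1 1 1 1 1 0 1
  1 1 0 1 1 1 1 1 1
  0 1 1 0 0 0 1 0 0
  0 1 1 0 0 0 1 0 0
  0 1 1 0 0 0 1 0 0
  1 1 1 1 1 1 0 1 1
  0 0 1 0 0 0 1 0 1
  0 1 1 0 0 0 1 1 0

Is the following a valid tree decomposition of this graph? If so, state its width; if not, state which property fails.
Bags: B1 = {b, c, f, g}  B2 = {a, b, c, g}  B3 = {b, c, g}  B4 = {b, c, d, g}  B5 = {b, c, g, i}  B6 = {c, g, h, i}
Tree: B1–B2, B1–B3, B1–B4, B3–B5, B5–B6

No — vertex e appears in no bag.

A tree decomposition must satisfy three properties: every vertex lies in some bag; for every edge, both endpoints lie together in some bag; and for every vertex, the bags containing it form a connected subtree. Here vertex e appears in no bag, so the decomposition is invalid.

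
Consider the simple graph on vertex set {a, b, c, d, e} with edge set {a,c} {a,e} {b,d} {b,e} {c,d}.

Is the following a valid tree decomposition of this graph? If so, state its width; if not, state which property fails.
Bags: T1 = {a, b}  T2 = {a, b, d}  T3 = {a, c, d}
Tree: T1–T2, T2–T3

A tree decomposition must satisfy three properties: every vertex lies in some bag; for every edge, both endpoints lie together in some bag; and for every vertex, the bags containing it form a connected subtree. Here vertex e appears in no bag, so the decomposition is invalid.

No — vertex e appears in no bag.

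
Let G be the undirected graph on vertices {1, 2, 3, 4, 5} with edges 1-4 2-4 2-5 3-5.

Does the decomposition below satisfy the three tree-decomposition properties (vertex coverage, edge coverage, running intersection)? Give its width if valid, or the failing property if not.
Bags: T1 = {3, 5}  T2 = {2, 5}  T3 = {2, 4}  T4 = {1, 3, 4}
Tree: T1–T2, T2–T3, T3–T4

No — bags containing vertex 3 are not connected in the tree.

A tree decomposition must satisfy three properties: every vertex lies in some bag; for every edge, both endpoints lie together in some bag; and for every vertex, the bags containing it form a connected subtree. Here bags containing vertex 3 are not connected in the tree, so the decomposition is invalid.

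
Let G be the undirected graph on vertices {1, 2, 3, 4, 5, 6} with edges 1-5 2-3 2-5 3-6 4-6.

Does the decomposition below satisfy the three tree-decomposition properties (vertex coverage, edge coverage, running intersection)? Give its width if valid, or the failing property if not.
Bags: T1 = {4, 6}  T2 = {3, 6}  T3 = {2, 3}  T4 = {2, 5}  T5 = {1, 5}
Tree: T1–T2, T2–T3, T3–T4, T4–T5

Vertex coverage: the bags together contain {1, 2, 3, 4, 5, 6}, the full vertex set. Edge coverage: each edge of G has both endpoints in at least one bag. Running intersection: for every vertex, the bags containing it form a connected subtree. All three properties hold, so this is a valid tree decomposition of width max|bag| − 1 = 1, and hence tw(G) ≤ 1.

Yes; width 1.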